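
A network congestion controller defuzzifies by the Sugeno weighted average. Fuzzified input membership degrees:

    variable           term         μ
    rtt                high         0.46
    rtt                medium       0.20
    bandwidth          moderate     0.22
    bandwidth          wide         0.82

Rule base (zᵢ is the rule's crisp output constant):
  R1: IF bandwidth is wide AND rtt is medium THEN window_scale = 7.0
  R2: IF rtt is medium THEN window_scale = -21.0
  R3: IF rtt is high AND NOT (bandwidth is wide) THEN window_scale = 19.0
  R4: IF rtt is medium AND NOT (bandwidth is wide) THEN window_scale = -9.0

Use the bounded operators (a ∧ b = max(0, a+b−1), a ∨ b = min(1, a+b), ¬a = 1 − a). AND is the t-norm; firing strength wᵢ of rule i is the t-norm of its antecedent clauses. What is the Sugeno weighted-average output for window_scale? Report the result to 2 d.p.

R1 (z=7.0): wide=0.82, medium=0.20; AND[max(0, a+b−1)] → w = 0.02
R2 (z=-21.0): medium=0.20 → w = 0.20
R3 (z=19.0): high=0.46, ¬wide=1−0.82=0.18; AND[max(0, a+b−1)] → w = 0.00
R4 (z=-9.0): medium=0.20, ¬wide=1−0.82=0.18; AND[max(0, a+b−1)] → w = 0.00
Weighted average = (0.02·7.0 + 0.20·-21.0 + 0.00·19.0 + 0.00·-9.0) / (0.02 + 0.20 + 0.00 + 0.00)
  = -4.0600 / 0.2200 = -18.45

-18.45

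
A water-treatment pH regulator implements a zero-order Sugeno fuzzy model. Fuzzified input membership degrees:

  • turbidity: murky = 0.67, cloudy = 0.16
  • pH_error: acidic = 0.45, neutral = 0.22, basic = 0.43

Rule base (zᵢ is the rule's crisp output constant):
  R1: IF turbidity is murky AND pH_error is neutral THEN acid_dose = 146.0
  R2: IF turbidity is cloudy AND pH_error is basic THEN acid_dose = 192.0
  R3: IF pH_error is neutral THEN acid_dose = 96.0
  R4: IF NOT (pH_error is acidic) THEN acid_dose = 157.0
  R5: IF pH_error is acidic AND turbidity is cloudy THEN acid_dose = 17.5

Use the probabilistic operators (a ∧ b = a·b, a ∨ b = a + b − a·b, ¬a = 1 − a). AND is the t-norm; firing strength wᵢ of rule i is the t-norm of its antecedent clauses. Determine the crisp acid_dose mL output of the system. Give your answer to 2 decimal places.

R1 (z=146.0): murky=0.67, neutral=0.22; AND[a·b] → w = 0.1474
R2 (z=192.0): cloudy=0.16, basic=0.43; AND[a·b] → w = 0.0688
R3 (z=96.0): neutral=0.22 → w = 0.2200
R4 (z=157.0): ¬acidic=1−0.45=0.55 → w = 0.5500
R5 (z=17.5): acidic=0.45, cloudy=0.16; AND[a·b] → w = 0.0720
Weighted average = (0.1474·146.0 + 0.0688·192.0 + 0.2200·96.0 + 0.5500·157.0 + 0.0720·17.5) / (0.1474 + 0.0688 + 0.2200 + 0.5500 + 0.0720)
  = 143.4600 / 1.0582 = 135.57

135.57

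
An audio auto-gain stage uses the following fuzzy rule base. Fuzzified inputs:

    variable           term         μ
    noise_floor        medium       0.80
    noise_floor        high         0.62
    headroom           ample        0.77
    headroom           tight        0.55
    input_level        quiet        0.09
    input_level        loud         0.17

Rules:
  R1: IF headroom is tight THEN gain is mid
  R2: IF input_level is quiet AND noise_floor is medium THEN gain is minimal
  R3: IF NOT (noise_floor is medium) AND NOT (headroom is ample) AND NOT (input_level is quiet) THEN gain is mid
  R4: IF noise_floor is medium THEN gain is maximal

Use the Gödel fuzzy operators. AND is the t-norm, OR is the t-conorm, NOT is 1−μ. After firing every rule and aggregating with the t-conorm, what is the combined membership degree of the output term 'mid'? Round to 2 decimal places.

0.55

R1: tight=0.55 → w = 0.55
R2: quiet=0.09, medium=0.80; AND[min(a, b)] → w = 0.09
R3: ¬medium=1−0.80=0.20, ¬ample=1−0.77=0.23, ¬quiet=1−0.09=0.91; AND[min(a, b)] → w = 0.20
R4: medium=0.80 → w = 0.80
Rules with consequent 'mid': {R1, R3} → strengths 0.55, 0.20
Aggregate via t-conorm [max(a, b)]: 0.55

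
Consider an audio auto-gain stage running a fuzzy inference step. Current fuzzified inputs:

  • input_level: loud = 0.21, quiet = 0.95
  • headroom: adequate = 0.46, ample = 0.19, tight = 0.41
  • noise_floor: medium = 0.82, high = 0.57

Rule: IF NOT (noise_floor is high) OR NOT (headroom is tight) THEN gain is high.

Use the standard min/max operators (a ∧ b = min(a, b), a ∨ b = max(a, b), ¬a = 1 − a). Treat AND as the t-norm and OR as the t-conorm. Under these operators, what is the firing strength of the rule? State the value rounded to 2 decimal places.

firing strength: ¬high=1−0.57=0.43, ¬tight=1−0.41=0.59; OR[max(a, b)] → w = 0.59

0.59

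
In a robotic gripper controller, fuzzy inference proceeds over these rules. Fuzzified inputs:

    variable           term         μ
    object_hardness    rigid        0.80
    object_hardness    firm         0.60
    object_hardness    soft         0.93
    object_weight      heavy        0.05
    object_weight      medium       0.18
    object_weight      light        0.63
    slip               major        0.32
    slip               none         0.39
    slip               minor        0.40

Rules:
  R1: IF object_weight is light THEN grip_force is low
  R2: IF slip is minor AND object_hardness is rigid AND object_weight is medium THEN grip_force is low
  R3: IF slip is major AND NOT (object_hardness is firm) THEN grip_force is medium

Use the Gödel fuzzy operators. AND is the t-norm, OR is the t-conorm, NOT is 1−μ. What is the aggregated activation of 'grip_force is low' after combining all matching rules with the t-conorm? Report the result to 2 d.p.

R1: light=0.63 → w = 0.63
R2: minor=0.40, rigid=0.80, medium=0.18; AND[min(a, b)] → w = 0.18
R3: major=0.32, ¬firm=1−0.60=0.40; AND[min(a, b)] → w = 0.32
Rules with consequent 'low': {R1, R2} → strengths 0.63, 0.18
Aggregate via t-conorm [max(a, b)]: 0.63

0.63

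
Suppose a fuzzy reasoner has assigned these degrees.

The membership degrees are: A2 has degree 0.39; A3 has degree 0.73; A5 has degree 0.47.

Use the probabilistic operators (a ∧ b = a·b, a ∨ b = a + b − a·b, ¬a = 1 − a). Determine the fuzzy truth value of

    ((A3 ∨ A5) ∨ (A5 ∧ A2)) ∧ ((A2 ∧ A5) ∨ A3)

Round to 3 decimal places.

0.688

A3 ∨ A5 = a + b − a·b on (0.7300, 0.4700) = 0.8569
A5 ∧ A2 = a·b on (0.4700, 0.3900) = 0.1833
(A3 ∨ A5) ∨ (A5 ∧ A2) = a + b − a·b on (0.8569, 0.1833) = 0.8831
A2 ∧ A5 = a·b on (0.3900, 0.4700) = 0.1833
(A2 ∧ A5) ∨ A3 = a + b − a·b on (0.1833, 0.7300) = 0.7795
((A3 ∨ A5) ∨ (A5 ∧ A2)) ∧ ((A2 ∧ A5) ∨ A3) = a·b on (0.8831, 0.7795) = 0.6884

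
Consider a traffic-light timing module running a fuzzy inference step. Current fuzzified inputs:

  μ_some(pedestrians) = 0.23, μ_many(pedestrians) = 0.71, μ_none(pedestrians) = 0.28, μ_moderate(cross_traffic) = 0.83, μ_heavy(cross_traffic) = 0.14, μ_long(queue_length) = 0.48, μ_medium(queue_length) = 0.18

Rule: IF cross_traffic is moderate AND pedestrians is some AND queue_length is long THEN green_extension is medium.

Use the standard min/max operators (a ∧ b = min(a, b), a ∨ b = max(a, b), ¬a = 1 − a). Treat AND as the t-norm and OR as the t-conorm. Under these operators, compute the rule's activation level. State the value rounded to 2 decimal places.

firing strength: moderate=0.83, some=0.23, long=0.48; AND[min(a, b)] → w = 0.23

0.23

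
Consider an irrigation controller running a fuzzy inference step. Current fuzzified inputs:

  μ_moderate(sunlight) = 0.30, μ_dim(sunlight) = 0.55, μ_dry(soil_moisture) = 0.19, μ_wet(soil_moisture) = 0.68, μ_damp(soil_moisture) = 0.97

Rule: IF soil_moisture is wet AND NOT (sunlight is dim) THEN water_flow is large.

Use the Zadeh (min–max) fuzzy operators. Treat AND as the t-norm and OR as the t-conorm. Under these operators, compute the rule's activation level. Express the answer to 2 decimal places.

firing strength: wet=0.68, ¬dim=1−0.55=0.45; AND[min(a, b)] → w = 0.45

0.45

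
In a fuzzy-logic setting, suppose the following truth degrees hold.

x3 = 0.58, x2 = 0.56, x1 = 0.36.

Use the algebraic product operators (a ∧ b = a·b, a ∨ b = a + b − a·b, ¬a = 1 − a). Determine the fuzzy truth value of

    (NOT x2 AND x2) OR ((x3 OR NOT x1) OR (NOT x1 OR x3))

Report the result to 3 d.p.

NOT x2 = 1 − 0.5600 = 0.4400
NOT x2 AND x2 = a·b on (0.4400, 0.5600) = 0.2464
NOT x1 = 1 − 0.3600 = 0.6400
x3 OR NOT x1 = a + b − a·b on (0.5800, 0.6400) = 0.8488
NOT x1 = 1 − 0.3600 = 0.6400
NOT x1 OR x3 = a + b − a·b on (0.6400, 0.5800) = 0.8488
(x3 OR NOT x1) OR (NOT x1 OR x3) = a + b − a·b on (0.8488, 0.8488) = 0.9771
(NOT x2 AND x2) OR ((x3 OR NOT x1) OR (NOT x1 OR x3)) = a + b − a·b on (0.2464, 0.9771) = 0.9828

0.983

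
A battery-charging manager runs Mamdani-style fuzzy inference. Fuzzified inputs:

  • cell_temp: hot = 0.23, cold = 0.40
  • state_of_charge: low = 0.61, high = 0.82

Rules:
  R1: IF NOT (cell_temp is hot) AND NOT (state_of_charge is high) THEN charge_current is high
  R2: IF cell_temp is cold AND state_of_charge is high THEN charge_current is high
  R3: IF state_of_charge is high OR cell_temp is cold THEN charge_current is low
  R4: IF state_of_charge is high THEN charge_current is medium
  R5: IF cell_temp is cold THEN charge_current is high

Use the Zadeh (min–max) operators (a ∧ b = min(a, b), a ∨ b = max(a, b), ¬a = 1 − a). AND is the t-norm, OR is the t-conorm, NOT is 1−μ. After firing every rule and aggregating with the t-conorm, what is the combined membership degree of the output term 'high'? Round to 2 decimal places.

R1: ¬hot=1−0.23=0.77, ¬high=1−0.82=0.18; AND[min(a, b)] → w = 0.18
R2: cold=0.40, high=0.82; AND[min(a, b)] → w = 0.40
R3: high=0.82, cold=0.40; OR[max(a, b)] → w = 0.82
R4: high=0.82 → w = 0.82
R5: cold=0.40 → w = 0.40
Rules with consequent 'high': {R1, R2, R5} → strengths 0.18, 0.40, 0.40
Aggregate via t-conorm [max(a, b)]: 0.40

0.40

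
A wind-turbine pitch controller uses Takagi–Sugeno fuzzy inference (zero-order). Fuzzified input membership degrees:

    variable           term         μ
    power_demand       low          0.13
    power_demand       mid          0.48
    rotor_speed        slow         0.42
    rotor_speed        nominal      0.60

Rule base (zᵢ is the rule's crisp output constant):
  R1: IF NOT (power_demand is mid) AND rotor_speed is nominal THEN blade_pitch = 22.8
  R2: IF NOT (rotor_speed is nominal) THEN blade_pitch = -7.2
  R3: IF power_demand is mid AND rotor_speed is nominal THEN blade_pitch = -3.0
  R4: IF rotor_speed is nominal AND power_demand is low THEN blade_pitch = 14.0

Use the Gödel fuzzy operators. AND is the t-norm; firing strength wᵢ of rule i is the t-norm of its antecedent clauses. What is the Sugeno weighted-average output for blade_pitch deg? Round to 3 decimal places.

6.115

R1 (z=22.8): ¬mid=1−0.48=0.52, nominal=0.60; AND[min(a, b)] → w = 0.52
R2 (z=-7.2): ¬nominal=1−0.60=0.40 → w = 0.40
R3 (z=-3.0): mid=0.48, nominal=0.60; AND[min(a, b)] → w = 0.48
R4 (z=14.0): nominal=0.60, low=0.13; AND[min(a, b)] → w = 0.13
Weighted average = (0.52·22.8 + 0.40·-7.2 + 0.48·-3.0 + 0.13·14.0) / (0.52 + 0.40 + 0.48 + 0.13)
  = 9.3560 / 1.5300 = 6.115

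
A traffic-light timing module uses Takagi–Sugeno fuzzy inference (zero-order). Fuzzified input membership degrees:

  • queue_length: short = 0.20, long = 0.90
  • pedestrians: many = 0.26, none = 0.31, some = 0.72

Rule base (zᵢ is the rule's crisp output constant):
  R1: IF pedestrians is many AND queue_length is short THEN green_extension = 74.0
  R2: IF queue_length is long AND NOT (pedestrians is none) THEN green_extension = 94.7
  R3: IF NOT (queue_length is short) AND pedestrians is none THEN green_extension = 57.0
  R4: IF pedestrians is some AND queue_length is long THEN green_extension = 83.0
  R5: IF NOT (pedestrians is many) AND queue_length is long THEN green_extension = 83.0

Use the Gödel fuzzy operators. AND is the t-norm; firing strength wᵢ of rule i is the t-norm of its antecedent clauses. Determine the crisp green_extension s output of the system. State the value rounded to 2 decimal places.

R1 (z=74.0): many=0.26, short=0.20; AND[min(a, b)] → w = 0.20
R2 (z=94.7): long=0.90, ¬none=1−0.31=0.69; AND[min(a, b)] → w = 0.69
R3 (z=57.0): ¬short=1−0.20=0.80, none=0.31; AND[min(a, b)] → w = 0.31
R4 (z=83.0): some=0.72, long=0.90; AND[min(a, b)] → w = 0.72
R5 (z=83.0): ¬many=1−0.26=0.74, long=0.90; AND[min(a, b)] → w = 0.74
Weighted average = (0.20·74.0 + 0.69·94.7 + 0.31·57.0 + 0.72·83.0 + 0.74·83.0) / (0.20 + 0.69 + 0.31 + 0.72 + 0.74)
  = 218.9930 / 2.6600 = 82.33

82.33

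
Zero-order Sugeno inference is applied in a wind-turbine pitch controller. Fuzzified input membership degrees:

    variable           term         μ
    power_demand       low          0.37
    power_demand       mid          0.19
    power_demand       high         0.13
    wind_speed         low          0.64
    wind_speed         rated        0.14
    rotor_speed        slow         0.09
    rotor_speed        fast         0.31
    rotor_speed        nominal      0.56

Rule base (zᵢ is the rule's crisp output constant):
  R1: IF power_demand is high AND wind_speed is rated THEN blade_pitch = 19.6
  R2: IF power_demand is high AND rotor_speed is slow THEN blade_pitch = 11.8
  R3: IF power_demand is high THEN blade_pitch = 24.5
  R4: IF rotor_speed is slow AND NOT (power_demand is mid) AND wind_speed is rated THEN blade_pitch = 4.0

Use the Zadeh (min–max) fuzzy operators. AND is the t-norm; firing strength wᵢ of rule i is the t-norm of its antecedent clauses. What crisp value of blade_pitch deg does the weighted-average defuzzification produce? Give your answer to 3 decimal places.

R1 (z=19.6): high=0.13, rated=0.14; AND[min(a, b)] → w = 0.13
R2 (z=11.8): high=0.13, slow=0.09; AND[min(a, b)] → w = 0.09
R3 (z=24.5): high=0.13 → w = 0.13
R4 (z=4.0): slow=0.09, ¬mid=1−0.19=0.81, rated=0.14; AND[min(a, b)] → w = 0.09
Weighted average = (0.13·19.6 + 0.09·11.8 + 0.13·24.5 + 0.09·4.0) / (0.13 + 0.09 + 0.13 + 0.09)
  = 7.1550 / 0.4400 = 16.261

16.261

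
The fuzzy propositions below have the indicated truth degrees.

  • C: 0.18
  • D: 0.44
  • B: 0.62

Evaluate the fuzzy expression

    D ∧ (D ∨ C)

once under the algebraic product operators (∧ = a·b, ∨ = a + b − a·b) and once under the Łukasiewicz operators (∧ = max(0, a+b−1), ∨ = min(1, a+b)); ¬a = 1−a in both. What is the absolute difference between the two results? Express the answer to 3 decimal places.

0.178

Under algebraic product:
  D ∨ C = a + b − a·b on (0.4400, 0.1800) = 0.5408
  D ∧ (D ∨ C) = a·b on (0.4400, 0.5408) = 0.2380
  → value = 0.2380
Under Łukasiewicz:
  D ∨ C = min(1, a+b) on (0.44, 0.18) = 0.62
  D ∧ (D ∨ C) = max(0, a+b−1) on (0.44, 0.62) = 0.06
  → value = 0.0600
|0.2380 − 0.0600| = 0.178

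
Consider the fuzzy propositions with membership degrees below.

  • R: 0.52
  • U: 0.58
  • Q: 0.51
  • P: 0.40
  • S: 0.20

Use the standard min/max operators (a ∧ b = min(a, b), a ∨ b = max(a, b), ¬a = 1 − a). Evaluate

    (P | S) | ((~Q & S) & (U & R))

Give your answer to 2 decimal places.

P | S = max(a, b) on (0.40, 0.20) = 0.40
~Q = 1 − 0.51 = 0.49
~Q & S = min(a, b) on (0.49, 0.20) = 0.20
U & R = min(a, b) on (0.58, 0.52) = 0.52
(~Q & S) & (U & R) = min(a, b) on (0.20, 0.52) = 0.20
(P | S) | ((~Q & S) & (U & R)) = max(a, b) on (0.40, 0.20) = 0.40

0.40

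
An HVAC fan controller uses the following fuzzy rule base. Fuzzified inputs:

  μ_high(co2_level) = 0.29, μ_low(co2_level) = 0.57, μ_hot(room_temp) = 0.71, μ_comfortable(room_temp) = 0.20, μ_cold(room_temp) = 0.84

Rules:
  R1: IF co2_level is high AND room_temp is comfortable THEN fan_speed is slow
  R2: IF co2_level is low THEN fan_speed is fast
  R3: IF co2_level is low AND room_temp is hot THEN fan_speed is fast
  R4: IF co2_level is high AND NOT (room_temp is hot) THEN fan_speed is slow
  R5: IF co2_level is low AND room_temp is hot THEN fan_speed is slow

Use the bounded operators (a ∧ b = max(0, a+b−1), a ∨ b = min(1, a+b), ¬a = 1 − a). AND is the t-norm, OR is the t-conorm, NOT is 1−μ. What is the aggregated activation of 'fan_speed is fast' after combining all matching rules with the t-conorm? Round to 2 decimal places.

0.85

R1: high=0.29, comfortable=0.20; AND[max(0, a+b−1)] → w = 0.00
R2: low=0.57 → w = 0.57
R3: low=0.57, hot=0.71; AND[max(0, a+b−1)] → w = 0.28
R4: high=0.29, ¬hot=1−0.71=0.29; AND[max(0, a+b−1)] → w = 0.00
R5: low=0.57, hot=0.71; AND[max(0, a+b−1)] → w = 0.28
Rules with consequent 'fast': {R2, R3} → strengths 0.57, 0.28
Aggregate via t-conorm [min(1, a+b)]: 0.85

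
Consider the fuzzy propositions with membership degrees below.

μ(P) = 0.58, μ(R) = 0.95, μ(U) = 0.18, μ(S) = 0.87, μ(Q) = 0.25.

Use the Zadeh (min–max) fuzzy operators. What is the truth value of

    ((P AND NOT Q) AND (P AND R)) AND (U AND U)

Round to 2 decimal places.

NOT Q = 1 − 0.25 = 0.75
P AND NOT Q = min(a, b) on (0.58, 0.75) = 0.58
P AND R = min(a, b) on (0.58, 0.95) = 0.58
(P AND NOT Q) AND (P AND R) = min(a, b) on (0.58, 0.58) = 0.58
U AND U = min(a, b) on (0.18, 0.18) = 0.18
((P AND NOT Q) AND (P AND R)) AND (U AND U) = min(a, b) on (0.58, 0.18) = 0.18

0.18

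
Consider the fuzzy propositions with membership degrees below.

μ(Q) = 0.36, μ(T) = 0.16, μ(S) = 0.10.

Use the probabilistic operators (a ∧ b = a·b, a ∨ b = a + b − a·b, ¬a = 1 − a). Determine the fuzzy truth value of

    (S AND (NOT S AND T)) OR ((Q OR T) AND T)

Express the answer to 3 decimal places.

NOT S = 1 − 0.1000 = 0.9000
NOT S AND T = a·b on (0.9000, 0.1600) = 0.1440
S AND (NOT S AND T) = a·b on (0.1000, 0.1440) = 0.0144
Q OR T = a + b − a·b on (0.3600, 0.1600) = 0.4624
(Q OR T) AND T = a·b on (0.4624, 0.1600) = 0.0740
(S AND (NOT S AND T)) OR ((Q OR T) AND T) = a + b − a·b on (0.0144, 0.0740) = 0.0873

0.087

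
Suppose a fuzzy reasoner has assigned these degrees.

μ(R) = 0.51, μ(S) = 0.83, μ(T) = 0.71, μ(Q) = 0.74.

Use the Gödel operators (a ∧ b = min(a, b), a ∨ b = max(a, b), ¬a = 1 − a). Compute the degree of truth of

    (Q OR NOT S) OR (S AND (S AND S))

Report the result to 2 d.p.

NOT S = 1 − 0.83 = 0.17
Q OR NOT S = max(a, b) on (0.74, 0.17) = 0.74
S AND S = min(a, b) on (0.83, 0.83) = 0.83
S AND (S AND S) = min(a, b) on (0.83, 0.83) = 0.83
(Q OR NOT S) OR (S AND (S AND S)) = max(a, b) on (0.74, 0.83) = 0.83

0.83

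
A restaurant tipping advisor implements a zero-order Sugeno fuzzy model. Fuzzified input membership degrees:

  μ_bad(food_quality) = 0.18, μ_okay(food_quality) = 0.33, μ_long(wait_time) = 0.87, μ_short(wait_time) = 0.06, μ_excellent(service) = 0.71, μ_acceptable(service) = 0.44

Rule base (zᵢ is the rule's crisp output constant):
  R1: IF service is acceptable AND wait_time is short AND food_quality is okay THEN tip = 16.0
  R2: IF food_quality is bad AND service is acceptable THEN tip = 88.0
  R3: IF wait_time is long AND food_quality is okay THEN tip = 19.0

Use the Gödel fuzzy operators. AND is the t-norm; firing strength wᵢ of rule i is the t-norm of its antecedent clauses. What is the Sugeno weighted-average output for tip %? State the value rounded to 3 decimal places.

40.474

R1 (z=16.0): acceptable=0.44, short=0.06, okay=0.33; AND[min(a, b)] → w = 0.06
R2 (z=88.0): bad=0.18, acceptable=0.44; AND[min(a, b)] → w = 0.18
R3 (z=19.0): long=0.87, okay=0.33; AND[min(a, b)] → w = 0.33
Weighted average = (0.06·16.0 + 0.18·88.0 + 0.33·19.0) / (0.06 + 0.18 + 0.33)
  = 23.0700 / 0.5700 = 40.474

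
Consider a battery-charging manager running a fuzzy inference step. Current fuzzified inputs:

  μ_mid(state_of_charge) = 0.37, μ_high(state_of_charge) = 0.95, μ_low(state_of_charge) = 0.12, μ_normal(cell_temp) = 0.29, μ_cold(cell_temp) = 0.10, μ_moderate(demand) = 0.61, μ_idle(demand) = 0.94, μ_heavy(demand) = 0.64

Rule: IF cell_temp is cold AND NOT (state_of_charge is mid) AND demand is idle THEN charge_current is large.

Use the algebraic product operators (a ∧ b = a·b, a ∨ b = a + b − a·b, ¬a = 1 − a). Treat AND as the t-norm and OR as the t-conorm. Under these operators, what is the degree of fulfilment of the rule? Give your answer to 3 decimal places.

firing strength: cold=0.10, ¬mid=1−0.37=0.63, idle=0.94; AND[a·b] → w = 0.0592

0.059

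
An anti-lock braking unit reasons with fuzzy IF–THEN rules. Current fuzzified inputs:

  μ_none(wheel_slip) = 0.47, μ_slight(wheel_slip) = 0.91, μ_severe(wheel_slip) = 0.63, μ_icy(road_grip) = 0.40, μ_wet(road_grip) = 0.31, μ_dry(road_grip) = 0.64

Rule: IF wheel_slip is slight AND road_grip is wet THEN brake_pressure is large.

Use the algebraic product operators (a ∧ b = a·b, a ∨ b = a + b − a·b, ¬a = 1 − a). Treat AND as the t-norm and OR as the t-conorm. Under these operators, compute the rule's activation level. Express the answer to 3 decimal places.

0.282

firing strength: slight=0.91, wet=0.31; AND[a·b] → w = 0.2821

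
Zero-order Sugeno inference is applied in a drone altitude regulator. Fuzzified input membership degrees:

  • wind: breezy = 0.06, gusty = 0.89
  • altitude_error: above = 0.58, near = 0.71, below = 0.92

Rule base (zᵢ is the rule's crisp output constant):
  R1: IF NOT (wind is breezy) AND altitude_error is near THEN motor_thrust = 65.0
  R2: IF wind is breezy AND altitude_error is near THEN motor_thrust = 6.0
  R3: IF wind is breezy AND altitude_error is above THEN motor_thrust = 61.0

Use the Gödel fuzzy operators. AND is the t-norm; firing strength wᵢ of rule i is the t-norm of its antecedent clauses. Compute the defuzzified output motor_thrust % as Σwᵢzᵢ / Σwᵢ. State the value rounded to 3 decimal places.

R1 (z=65.0): ¬breezy=1−0.06=0.94, near=0.71; AND[min(a, b)] → w = 0.71
R2 (z=6.0): breezy=0.06, near=0.71; AND[min(a, b)] → w = 0.06
R3 (z=61.0): breezy=0.06, above=0.58; AND[min(a, b)] → w = 0.06
Weighted average = (0.71·65.0 + 0.06·6.0 + 0.06·61.0) / (0.71 + 0.06 + 0.06)
  = 50.1700 / 0.8300 = 60.446

60.446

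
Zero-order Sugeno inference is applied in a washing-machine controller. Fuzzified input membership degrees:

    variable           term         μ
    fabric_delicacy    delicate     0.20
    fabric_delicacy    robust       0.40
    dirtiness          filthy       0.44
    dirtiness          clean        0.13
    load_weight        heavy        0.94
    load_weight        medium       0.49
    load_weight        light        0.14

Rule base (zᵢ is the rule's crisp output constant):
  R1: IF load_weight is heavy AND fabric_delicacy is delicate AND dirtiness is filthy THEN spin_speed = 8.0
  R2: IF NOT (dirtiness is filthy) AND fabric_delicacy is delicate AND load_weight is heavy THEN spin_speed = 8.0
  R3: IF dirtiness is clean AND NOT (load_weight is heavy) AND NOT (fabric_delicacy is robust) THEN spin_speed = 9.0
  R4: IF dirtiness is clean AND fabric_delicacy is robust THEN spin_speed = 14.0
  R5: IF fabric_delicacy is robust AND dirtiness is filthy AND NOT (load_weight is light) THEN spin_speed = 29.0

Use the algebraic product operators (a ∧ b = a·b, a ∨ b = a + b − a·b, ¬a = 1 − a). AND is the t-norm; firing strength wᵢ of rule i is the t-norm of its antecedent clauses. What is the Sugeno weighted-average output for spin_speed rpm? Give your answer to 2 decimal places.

16.83

R1 (z=8.0): heavy=0.94, delicate=0.20, filthy=0.44; AND[a·b] → w = 0.0827
R2 (z=8.0): ¬filthy=1−0.44=0.56, delicate=0.20, heavy=0.94; AND[a·b] → w = 0.1053
R3 (z=9.0): clean=0.13, ¬heavy=1−0.94=0.06, ¬robust=1−0.40=0.60; AND[a·b] → w = 0.0047
R4 (z=14.0): clean=0.13, robust=0.40; AND[a·b] → w = 0.0520
R5 (z=29.0): robust=0.40, filthy=0.44, ¬light=1−0.14=0.86; AND[a·b] → w = 0.1514
Weighted average = (0.0827·8.0 + 0.1053·8.0 + 0.0047·9.0 + 0.0520·14.0 + 0.1514·29.0) / (0.0827 + 0.1053 + 0.0047 + 0.0520 + 0.1514)
  = 6.6636 / 0.3960 = 16.83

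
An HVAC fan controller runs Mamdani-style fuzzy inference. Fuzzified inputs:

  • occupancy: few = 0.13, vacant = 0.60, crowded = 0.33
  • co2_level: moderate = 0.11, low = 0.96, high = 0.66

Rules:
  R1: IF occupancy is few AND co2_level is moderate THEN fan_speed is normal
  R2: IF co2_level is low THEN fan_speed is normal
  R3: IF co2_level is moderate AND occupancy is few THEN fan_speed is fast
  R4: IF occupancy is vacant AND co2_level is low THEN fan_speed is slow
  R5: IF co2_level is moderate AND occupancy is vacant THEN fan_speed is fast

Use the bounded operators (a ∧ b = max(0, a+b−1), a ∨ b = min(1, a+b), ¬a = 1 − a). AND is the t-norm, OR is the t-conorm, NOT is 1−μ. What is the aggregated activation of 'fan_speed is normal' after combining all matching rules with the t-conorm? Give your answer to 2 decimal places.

0.96

R1: few=0.13, moderate=0.11; AND[max(0, a+b−1)] → w = 0.00
R2: low=0.96 → w = 0.96
R3: moderate=0.11, few=0.13; AND[max(0, a+b−1)] → w = 0.00
R4: vacant=0.60, low=0.96; AND[max(0, a+b−1)] → w = 0.56
R5: moderate=0.11, vacant=0.60; AND[max(0, a+b−1)] → w = 0.00
Rules with consequent 'normal': {R1, R2} → strengths 0.00, 0.96
Aggregate via t-conorm [min(1, a+b)]: 0.96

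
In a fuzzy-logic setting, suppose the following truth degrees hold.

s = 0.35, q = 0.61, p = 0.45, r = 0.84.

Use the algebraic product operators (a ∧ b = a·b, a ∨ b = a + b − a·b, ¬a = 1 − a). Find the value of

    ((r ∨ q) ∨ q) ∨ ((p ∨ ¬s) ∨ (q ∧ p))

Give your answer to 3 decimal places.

r ∨ q = a + b − a·b on (0.8400, 0.6100) = 0.9376
(r ∨ q) ∨ q = a + b − a·b on (0.9376, 0.6100) = 0.9757
¬s = 1 − 0.3500 = 0.6500
p ∨ ¬s = a + b − a·b on (0.4500, 0.6500) = 0.8075
q ∧ p = a·b on (0.6100, 0.4500) = 0.2745
(p ∨ ¬s) ∨ (q ∧ p) = a + b − a·b on (0.8075, 0.2745) = 0.8603
((r ∨ q) ∨ q) ∨ ((p ∨ ¬s) ∨ (q ∧ p)) = a + b − a·b on (0.9757, 0.8603) = 0.9966

0.997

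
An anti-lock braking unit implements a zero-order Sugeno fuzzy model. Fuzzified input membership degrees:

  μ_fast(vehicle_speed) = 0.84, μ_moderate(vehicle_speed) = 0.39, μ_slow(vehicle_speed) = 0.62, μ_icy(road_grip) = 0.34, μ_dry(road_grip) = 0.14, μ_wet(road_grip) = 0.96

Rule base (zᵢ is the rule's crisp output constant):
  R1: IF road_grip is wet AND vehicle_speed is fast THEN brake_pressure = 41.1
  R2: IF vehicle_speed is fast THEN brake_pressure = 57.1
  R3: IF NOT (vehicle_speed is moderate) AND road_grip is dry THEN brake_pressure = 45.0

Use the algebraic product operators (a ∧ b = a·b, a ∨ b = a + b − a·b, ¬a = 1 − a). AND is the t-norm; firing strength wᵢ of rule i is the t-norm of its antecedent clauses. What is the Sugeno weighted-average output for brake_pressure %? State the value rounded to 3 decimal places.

49.053

R1 (z=41.1): wet=0.96, fast=0.84; AND[a·b] → w = 0.8064
R2 (z=57.1): fast=0.84 → w = 0.8400
R3 (z=45.0): ¬moderate=1−0.39=0.61, dry=0.14; AND[a·b] → w = 0.0854
Weighted average = (0.8064·41.1 + 0.8400·57.1 + 0.0854·45.0) / (0.8064 + 0.8400 + 0.0854)
  = 84.9500 / 1.7318 = 49.053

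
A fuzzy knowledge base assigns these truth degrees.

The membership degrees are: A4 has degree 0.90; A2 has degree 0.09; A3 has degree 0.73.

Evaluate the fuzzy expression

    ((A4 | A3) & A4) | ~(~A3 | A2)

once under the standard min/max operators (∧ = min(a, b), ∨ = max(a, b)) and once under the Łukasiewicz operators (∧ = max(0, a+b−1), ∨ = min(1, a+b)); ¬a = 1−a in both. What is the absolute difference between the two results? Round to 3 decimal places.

Under standard min/max:
  A4 | A3 = max(a, b) on (0.90, 0.73) = 0.90
  (A4 | A3) & A4 = min(a, b) on (0.90, 0.90) = 0.90
  ~A3 = 1 − 0.73 = 0.27
  ~A3 | A2 = max(a, b) on (0.27, 0.09) = 0.27
  ~(~A3 | A2) = 1 − 0.27 = 0.73
  ((A4 | A3) & A4) | ~(~A3 | A2) = max(a, b) on (0.90, 0.73) = 0.90
  → value = 0.9000
Under Łukasiewicz:
  A4 | A3 = min(1, a+b) on (0.90, 0.73) = 1.00
  (A4 | A3) & A4 = max(0, a+b−1) on (1.00, 0.90) = 0.90
  ~A3 = 1 − 0.73 = 0.27
  ~A3 | A2 = min(1, a+b) on (0.27, 0.09) = 0.36
  ~(~A3 | A2) = 1 − 0.36 = 0.64
  ((A4 | A3) & A4) | ~(~A3 | A2) = min(1, a+b) on (0.90, 0.64) = 1.00
  → value = 1.0000
|0.9000 − 1.0000| = 0.100

0.100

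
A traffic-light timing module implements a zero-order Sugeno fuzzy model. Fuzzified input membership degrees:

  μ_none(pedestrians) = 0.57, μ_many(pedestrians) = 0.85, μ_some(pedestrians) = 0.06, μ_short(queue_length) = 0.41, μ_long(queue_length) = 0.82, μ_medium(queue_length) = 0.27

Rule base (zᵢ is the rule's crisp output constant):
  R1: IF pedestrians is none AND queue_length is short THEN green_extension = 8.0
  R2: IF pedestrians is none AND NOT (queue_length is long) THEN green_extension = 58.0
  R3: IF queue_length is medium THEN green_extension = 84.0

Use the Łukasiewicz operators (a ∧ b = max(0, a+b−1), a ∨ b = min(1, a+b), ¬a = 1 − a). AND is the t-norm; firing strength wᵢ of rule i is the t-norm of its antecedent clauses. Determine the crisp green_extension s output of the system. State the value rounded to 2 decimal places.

R1 (z=8.0): none=0.57, short=0.41; AND[max(0, a+b−1)] → w = 0.00
R2 (z=58.0): none=0.57, ¬long=1−0.82=0.18; AND[max(0, a+b−1)] → w = 0.00
R3 (z=84.0): medium=0.27 → w = 0.27
Weighted average = (0.00·8.0 + 0.00·58.0 + 0.27·84.0) / (0.00 + 0.00 + 0.27)
  = 22.6800 / 0.2700 = 84.00

84.00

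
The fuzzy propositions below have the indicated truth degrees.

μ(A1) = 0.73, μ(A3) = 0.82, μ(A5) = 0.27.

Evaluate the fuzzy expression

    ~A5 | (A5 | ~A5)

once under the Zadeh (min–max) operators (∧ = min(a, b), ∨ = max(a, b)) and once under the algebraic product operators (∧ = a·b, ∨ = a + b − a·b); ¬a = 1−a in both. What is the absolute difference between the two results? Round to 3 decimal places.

Under Zadeh (min–max):
  ~A5 = 1 − 0.27 = 0.73
  ~A5 = 1 − 0.27 = 0.73
  A5 | ~A5 = max(a, b) on (0.27, 0.73) = 0.73
  ~A5 | (A5 | ~A5) = max(a, b) on (0.73, 0.73) = 0.73
  → value = 0.7300
Under algebraic product:
  ~A5 = 1 − 0.2700 = 0.7300
  ~A5 = 1 − 0.2700 = 0.7300
  A5 | ~A5 = a + b − a·b on (0.2700, 0.7300) = 0.8029
  ~A5 | (A5 | ~A5) = a + b − a·b on (0.7300, 0.8029) = 0.9468
  → value = 0.9468
|0.7300 − 0.9468| = 0.217

0.217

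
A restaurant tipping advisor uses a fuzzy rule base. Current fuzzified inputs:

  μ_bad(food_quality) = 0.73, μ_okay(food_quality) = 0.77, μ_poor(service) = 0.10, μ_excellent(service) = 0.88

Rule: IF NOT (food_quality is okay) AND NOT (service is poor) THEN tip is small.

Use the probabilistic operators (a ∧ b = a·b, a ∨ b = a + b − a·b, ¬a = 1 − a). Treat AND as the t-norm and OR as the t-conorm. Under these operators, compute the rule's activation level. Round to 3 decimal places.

firing strength: ¬okay=1−0.77=0.23, ¬poor=1−0.10=0.90; AND[a·b] → w = 0.2070

0.207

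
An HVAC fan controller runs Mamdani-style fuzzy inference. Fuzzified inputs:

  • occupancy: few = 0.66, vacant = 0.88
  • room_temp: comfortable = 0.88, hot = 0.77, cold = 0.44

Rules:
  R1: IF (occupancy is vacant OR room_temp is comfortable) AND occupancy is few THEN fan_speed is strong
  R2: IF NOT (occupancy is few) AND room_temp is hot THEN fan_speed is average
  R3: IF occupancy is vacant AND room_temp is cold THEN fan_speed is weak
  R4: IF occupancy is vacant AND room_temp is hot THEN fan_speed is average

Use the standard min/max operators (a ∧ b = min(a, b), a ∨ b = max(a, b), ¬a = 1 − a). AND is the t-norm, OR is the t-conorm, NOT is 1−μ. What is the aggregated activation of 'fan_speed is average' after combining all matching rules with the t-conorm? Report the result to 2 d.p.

R1: (vacant=0.88 OR comfortable=0.88) = 0.88; AND[min(a, b)] with few=0.66 → w = 0.66
R2: ¬few=1−0.66=0.34, hot=0.77; AND[min(a, b)] → w = 0.34
R3: vacant=0.88, cold=0.44; AND[min(a, b)] → w = 0.44
R4: vacant=0.88, hot=0.77; AND[min(a, b)] → w = 0.77
Rules with consequent 'average': {R2, R4} → strengths 0.34, 0.77
Aggregate via t-conorm [max(a, b)]: 0.77

0.77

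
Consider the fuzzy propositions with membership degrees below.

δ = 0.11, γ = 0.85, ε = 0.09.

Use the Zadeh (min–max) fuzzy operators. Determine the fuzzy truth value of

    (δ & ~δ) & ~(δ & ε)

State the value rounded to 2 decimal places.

~δ = 1 − 0.11 = 0.89
δ & ~δ = min(a, b) on (0.11, 0.89) = 0.11
δ & ε = min(a, b) on (0.11, 0.09) = 0.09
~(δ & ε) = 1 − 0.09 = 0.91
(δ & ~δ) & ~(δ & ε) = min(a, b) on (0.11, 0.91) = 0.11

0.11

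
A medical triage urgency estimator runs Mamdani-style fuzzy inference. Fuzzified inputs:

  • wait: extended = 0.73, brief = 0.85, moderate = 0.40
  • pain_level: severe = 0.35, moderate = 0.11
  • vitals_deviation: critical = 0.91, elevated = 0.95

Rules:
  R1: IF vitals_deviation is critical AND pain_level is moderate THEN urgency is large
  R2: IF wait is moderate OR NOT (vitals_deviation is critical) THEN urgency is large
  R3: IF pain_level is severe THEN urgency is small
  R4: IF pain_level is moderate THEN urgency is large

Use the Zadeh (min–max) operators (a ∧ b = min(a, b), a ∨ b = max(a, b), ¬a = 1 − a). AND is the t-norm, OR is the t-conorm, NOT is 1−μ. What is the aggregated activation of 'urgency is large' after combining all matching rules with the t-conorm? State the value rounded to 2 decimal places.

R1: critical=0.91, moderate=0.11; AND[min(a, b)] → w = 0.11
R2: moderate=0.40, ¬critical=1−0.91=0.09; OR[max(a, b)] → w = 0.40
R3: severe=0.35 → w = 0.35
R4: moderate=0.11 → w = 0.11
Rules with consequent 'large': {R1, R2, R4} → strengths 0.11, 0.40, 0.11
Aggregate via t-conorm [max(a, b)]: 0.40

0.40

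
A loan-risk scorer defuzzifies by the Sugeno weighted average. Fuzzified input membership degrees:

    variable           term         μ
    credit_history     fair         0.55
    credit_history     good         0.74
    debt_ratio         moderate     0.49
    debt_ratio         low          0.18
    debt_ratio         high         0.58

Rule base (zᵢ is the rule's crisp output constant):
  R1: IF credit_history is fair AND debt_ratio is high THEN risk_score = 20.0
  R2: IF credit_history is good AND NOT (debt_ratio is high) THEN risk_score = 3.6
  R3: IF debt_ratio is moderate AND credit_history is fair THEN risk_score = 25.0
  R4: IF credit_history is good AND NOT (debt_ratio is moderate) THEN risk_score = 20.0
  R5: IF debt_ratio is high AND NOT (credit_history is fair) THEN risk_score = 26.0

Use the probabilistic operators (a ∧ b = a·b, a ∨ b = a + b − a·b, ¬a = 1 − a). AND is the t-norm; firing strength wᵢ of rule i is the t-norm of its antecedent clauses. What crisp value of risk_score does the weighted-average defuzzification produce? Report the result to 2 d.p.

R1 (z=20.0): fair=0.55, high=0.58; AND[a·b] → w = 0.3190
R2 (z=3.6): good=0.74, ¬high=1−0.58=0.42; AND[a·b] → w = 0.3108
R3 (z=25.0): moderate=0.49, fair=0.55; AND[a·b] → w = 0.2695
R4 (z=20.0): good=0.74, ¬moderate=1−0.49=0.51; AND[a·b] → w = 0.3774
R5 (z=26.0): high=0.58, ¬fair=1−0.55=0.45; AND[a·b] → w = 0.2610
Weighted average = (0.3190·20.0 + 0.3108·3.6 + 0.2695·25.0 + 0.3774·20.0 + 0.2610·26.0) / (0.3190 + 0.3108 + 0.2695 + 0.3774 + 0.2610)
  = 28.5704 / 1.5377 = 18.58

18.58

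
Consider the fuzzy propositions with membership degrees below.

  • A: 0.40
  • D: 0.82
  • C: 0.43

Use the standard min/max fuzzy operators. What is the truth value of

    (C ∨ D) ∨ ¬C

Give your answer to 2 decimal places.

0.82

C ∨ D = max(a, b) on (0.43, 0.82) = 0.82
¬C = 1 − 0.43 = 0.57
(C ∨ D) ∨ ¬C = max(a, b) on (0.82, 0.57) = 0.82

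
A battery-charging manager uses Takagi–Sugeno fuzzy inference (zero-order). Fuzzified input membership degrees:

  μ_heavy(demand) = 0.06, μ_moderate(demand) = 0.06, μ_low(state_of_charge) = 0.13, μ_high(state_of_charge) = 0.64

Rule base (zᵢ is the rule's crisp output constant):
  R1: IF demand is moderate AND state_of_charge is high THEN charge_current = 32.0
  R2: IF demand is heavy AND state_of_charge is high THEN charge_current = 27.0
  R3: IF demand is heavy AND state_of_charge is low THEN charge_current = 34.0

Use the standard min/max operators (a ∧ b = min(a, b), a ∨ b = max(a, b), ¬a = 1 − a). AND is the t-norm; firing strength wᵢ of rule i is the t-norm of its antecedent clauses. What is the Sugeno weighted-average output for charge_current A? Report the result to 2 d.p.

R1 (z=32.0): moderate=0.06, high=0.64; AND[min(a, b)] → w = 0.06
R2 (z=27.0): heavy=0.06, high=0.64; AND[min(a, b)] → w = 0.06
R3 (z=34.0): heavy=0.06, low=0.13; AND[min(a, b)] → w = 0.06
Weighted average = (0.06·32.0 + 0.06·27.0 + 0.06·34.0) / (0.06 + 0.06 + 0.06)
  = 5.5800 / 0.1800 = 31.00

31.00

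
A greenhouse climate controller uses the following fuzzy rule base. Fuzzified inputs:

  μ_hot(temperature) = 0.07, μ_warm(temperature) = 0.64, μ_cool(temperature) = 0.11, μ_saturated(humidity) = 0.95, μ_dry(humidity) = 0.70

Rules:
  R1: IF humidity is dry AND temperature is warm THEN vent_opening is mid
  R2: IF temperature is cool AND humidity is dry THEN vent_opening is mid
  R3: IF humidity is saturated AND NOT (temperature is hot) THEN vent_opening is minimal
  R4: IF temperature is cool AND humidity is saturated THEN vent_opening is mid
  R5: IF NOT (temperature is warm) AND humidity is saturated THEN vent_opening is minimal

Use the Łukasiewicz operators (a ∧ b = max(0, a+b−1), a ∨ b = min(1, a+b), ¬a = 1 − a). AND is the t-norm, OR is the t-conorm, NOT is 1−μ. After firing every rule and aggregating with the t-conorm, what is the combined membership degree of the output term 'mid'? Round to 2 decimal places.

R1: dry=0.70, warm=0.64; AND[max(0, a+b−1)] → w = 0.34
R2: cool=0.11, dry=0.70; AND[max(0, a+b−1)] → w = 0.00
R3: saturated=0.95, ¬hot=1−0.07=0.93; AND[max(0, a+b−1)] → w = 0.88
R4: cool=0.11, saturated=0.95; AND[max(0, a+b−1)] → w = 0.06
R5: ¬warm=1−0.64=0.36, saturated=0.95; AND[max(0, a+b−1)] → w = 0.31
Rules with consequent 'mid': {R1, R2, R4} → strengths 0.34, 0.00, 0.06
Aggregate via t-conorm [min(1, a+b)]: 0.40

0.40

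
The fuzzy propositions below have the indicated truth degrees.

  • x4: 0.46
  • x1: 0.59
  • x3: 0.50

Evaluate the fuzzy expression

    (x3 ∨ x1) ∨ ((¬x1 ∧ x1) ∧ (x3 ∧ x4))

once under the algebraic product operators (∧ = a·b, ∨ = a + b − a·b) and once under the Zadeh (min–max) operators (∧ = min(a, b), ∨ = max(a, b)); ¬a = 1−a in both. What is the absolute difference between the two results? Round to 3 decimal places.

0.216

Under algebraic product:
  x3 ∨ x1 = a + b − a·b on (0.5000, 0.5900) = 0.7950
  ¬x1 = 1 − 0.5900 = 0.4100
  ¬x1 ∧ x1 = a·b on (0.4100, 0.5900) = 0.2419
  x3 ∧ x4 = a·b on (0.5000, 0.4600) = 0.2300
  (¬x1 ∧ x1) ∧ (x3 ∧ x4) = a·b on (0.2419, 0.2300) = 0.0556
  (x3 ∨ x1) ∨ ((¬x1 ∧ x1) ∧ (x3 ∧ x4)) = a + b − a·b on (0.7950, 0.0556) = 0.8064
  → value = 0.8064
Under Zadeh (min–max):
  x3 ∨ x1 = max(a, b) on (0.50, 0.59) = 0.59
  ¬x1 = 1 − 0.59 = 0.41
  ¬x1 ∧ x1 = min(a, b) on (0.41, 0.59) = 0.41
  x3 ∧ x4 = min(a, b) on (0.50, 0.46) = 0.46
  (¬x1 ∧ x1) ∧ (x3 ∧ x4) = min(a, b) on (0.41, 0.46) = 0.41
  (x3 ∨ x1) ∨ ((¬x1 ∧ x1) ∧ (x3 ∧ x4)) = max(a, b) on (0.59, 0.41) = 0.59
  → value = 0.5900
|0.8064 − 0.5900| = 0.216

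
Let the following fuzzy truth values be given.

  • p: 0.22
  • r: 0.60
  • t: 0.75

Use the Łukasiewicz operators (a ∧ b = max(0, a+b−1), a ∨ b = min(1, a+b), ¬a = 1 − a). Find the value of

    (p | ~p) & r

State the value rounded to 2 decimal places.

0.60

~p = 1 − 0.22 = 0.78
p | ~p = min(1, a+b) on (0.22, 0.78) = 1.00
(p | ~p) & r = max(0, a+b−1) on (1.00, 0.60) = 0.60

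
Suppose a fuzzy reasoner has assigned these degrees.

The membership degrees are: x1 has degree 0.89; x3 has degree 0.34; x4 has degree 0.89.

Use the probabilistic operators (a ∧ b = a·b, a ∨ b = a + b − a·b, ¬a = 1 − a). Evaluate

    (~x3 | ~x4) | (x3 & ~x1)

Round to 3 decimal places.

0.709

~x3 = 1 − 0.3400 = 0.6600
~x4 = 1 − 0.8900 = 0.1100
~x3 | ~x4 = a + b − a·b on (0.6600, 0.1100) = 0.6974
~x1 = 1 − 0.8900 = 0.1100
x3 & ~x1 = a·b on (0.3400, 0.1100) = 0.0374
(~x3 | ~x4) | (x3 & ~x1) = a + b − a·b on (0.6974, 0.0374) = 0.7087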